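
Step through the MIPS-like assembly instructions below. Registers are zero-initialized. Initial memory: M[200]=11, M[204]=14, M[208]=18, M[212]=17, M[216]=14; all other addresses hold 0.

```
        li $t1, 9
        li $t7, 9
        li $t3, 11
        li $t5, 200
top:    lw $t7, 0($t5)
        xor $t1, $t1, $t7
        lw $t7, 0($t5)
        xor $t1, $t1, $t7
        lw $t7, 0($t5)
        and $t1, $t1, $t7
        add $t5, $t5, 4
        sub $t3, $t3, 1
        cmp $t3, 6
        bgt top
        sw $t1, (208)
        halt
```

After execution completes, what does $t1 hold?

0

after li $t1, 9: $t1=9
after li $t7, 9: $t7=9
after li $t3, 11: $t3=11
after li $t5, 200: $t5=200
after lw $t7, 0($t5): $t7=M[200]=11
after xor $t1, $t1, $t7: $t1=9^11=2
after lw $t7, 0($t5): $t7=M[200]=11
after xor $t1, $t1, $t7: $t1=2^11=9
after lw $t7, 0($t5): $t7=M[200]=11
after and $t1, $t1, $t7: $t1=9&11=9
after add $t5, $t5, 4: $t5=200+4=204
after sub $t3, $t3, 1: $t3=11-1=10
cmp $t3, 6  (cmp 10,6)
bgt top: taken
after lw $t7, 0($t5): $t7=M[204]=14
after xor $t1, $t1, $t7: $t1=9^14=7
after lw $t7, 0($t5): $t7=M[204]=14
after xor $t1, $t1, $t7: $t1=7^14=9
after lw $t7, 0($t5): $t7=M[204]=14
after and $t1, $t1, $t7: $t1=9&14=8
after add $t5, $t5, 4: $t5=204+4=208
after sub $t3, $t3, 1: $t3=10-1=9
cmp $t3, 6  (cmp 9,6)
bgt top: taken
after lw $t7, 0($t5): $t7=M[208]=18
after xor $t1, $t1, $t7: $t1=8^18=26
after lw $t7, 0($t5): $t7=M[208]=18
after xor $t1, $t1, $t7: $t1=26^18=8
after lw $t7, 0($t5): $t7=M[208]=18
after and $t1, $t1, $t7: $t1=8&18=0
after add $t5, $t5, 4: $t5=208+4=212
after sub $t3, $t3, 1: $t3=9-1=8
cmp $t3, 6  (cmp 8,6)
bgt top: taken
after lw $t7, 0($t5): $t7=M[212]=17
after xor $t1, $t1, $t7: $t1=0^17=17
after lw $t7, 0($t5): $t7=M[212]=17
after xor $t1, $t1, $t7: $t1=17^17=0
after lw $t7, 0($t5): $t7=M[212]=17
after and $t1, $t1, $t7: $t1=0&17=0
after add $t5, $t5, 4: $t5=212+4=216
after sub $t3, $t3, 1: $t3=8-1=7
cmp $t3, 6  (cmp 7,6)
bgt top: taken
after lw $t7, 0($t5): $t7=M[216]=14
after xor $t1, $t1, $t7: $t1=0^14=14
after lw $t7, 0($t5): $t7=M[216]=14
after xor $t1, $t1, $t7: $t1=14^14=0
after lw $t7, 0($t5): $t7=M[216]=14
after and $t1, $t1, $t7: $t1=0&14=0
after add $t5, $t5, 4: $t5=216+4=220
after sub $t3, $t3, 1: $t3=7-1=6
cmp $t3, 6  (cmp 6,6)
bgt top: not taken
sw $t1, (208) → M[208]=0
halt.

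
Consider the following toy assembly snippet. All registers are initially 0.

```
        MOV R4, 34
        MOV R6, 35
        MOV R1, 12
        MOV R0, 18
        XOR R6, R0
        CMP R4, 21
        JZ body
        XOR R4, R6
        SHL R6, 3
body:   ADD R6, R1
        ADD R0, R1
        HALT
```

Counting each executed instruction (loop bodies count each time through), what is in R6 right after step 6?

49

MOV R4, 34 → R4=34
MOV R6, 35 → R6=35
MOV R1, 12 → R1=12
MOV R0, 18 → R0=18
XOR R6, R0 → R6=35^18=49
CMP R4, 21  (cmp 34,21)
After step 6: R6 = 49.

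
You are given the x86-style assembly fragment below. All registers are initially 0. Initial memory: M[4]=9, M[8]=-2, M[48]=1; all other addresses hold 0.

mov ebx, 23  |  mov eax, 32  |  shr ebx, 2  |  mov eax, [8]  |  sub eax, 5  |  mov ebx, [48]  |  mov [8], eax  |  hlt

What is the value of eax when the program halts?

-7

after mov ebx, 23: ebx=23
after mov eax, 32: eax=32
after shr ebx, 2: ebx=23>>2=5
after mov eax, [8]: eax=M[8]=-2
after sub eax, 5: eax=(-2)-5=-7
after mov ebx, [48]: ebx=M[48]=1
mov [8], eax → M[8]=-7
halt.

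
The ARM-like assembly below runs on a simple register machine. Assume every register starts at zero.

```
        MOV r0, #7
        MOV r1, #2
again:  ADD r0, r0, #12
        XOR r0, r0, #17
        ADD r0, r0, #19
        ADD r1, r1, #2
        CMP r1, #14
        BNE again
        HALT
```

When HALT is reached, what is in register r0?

r0=7
r1=2
r0=7+12=19
r0=19^17=2
r0=2+19=21
r1=2+2=4
CMP r1, #14  (cmp 4,14)
BNE again: taken
r0=21+12=33
r0=33^17=48
r0=48+19=67
r1=4+2=6
CMP r1, #14  (cmp 6,14)
BNE again: taken
r0=67+12=79
r0=79^17=94
r0=94+19=113
r1=6+2=8
CMP r1, #14  (cmp 8,14)
BNE again: taken
r0=113+12=125
r0=125^17=108
r0=108+19=127
r1=8+2=10
CMP r1, #14  (cmp 10,14)
BNE again: taken
r0=127+12=139
r0=139^17=154
r0=154+19=173
r1=10+2=12
CMP r1, #14  (cmp 12,14)
BNE again: taken
r0=173+12=185
r0=185^17=168
r0=168+19=187
r1=12+2=14
CMP r1, #14  (cmp 14,14)
BNE again: not taken
halt.

187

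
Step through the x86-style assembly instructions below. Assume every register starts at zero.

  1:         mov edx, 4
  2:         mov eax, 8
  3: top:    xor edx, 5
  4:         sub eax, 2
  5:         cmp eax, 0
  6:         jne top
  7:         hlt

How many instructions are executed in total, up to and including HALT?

19

edx=4
eax=8
edx=4^5=1
eax=8-2=6
cmp eax, 0  (cmp 6,0)
jne top: taken
edx=1^5=4
eax=6-2=4
cmp eax, 0  (cmp 4,0)
jne top: taken
edx=4^5=1
eax=4-2=2
cmp eax, 0  (cmp 2,0)
jne top: taken
edx=1^5=4
eax=2-2=0
cmp eax, 0  (cmp 0,0)
jne top: not taken
halt.
Total executed instructions: 19.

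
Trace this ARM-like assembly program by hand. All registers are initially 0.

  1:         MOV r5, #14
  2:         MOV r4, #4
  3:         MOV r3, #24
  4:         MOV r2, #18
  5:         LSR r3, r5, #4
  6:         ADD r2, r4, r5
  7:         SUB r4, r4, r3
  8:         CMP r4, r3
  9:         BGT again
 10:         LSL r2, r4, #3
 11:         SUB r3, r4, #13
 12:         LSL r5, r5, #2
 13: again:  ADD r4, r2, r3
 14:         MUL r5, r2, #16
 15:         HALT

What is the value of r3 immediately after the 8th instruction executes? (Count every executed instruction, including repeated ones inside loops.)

0

after MOV r5, #14: r5=14
after MOV r4, #4: r4=4
after MOV r3, #24: r3=24
after MOV r2, #18: r2=18
after LSR r3, r5, #4: r3=14>>4=0
after ADD r2, r4, r5: r2=4+14=18
after SUB r4, r4, r3: r4=4-0=4
CMP r4, r3  (cmp 4,0)
After step 8: r3 = 0.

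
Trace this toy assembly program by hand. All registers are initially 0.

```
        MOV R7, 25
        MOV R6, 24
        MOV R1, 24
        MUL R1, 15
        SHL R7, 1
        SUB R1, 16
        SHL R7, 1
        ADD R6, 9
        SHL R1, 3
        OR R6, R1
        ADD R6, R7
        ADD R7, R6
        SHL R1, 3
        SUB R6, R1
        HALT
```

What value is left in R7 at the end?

2985

MOV R7, 25 → R7=25
MOV R6, 24 → R6=24
MOV R1, 24 → R1=24
MUL R1, 15 → R1=24*15=360
SHL R7, 1 → R7=25<<1=50
SUB R1, 16 → R1=360-16=344
SHL R7, 1 → R7=50<<1=100
ADD R6, 9 → R6=24+9=33
SHL R1, 3 → R1=344<<3=2752
OR R6, R1 → R6=33|2752=2785
ADD R6, R7 → R6=2785+100=2885
ADD R7, R6 → R7=100+2885=2985
SHL R1, 3 → R1=2752<<3=22016
SUB R6, R1 → R6=2885-22016=-19131
halt.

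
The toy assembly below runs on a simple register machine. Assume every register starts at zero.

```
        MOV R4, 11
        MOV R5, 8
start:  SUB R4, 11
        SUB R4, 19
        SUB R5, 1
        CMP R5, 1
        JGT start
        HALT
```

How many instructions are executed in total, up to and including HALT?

38

after MOV R4, 11: R4=11
after MOV R5, 8: R5=8
after SUB R4, 11: R4=11-11=0
after SUB R4, 19: R4=0-19=-19
after SUB R5, 1: R5=8-1=7
CMP R5, 1  (cmp 7,1)
JGT start: taken
after SUB R4, 11: R4=(-19)-11=-30
after SUB R4, 19: R4=(-30)-19=-49
after SUB R5, 1: R5=7-1=6
CMP R5, 1  (cmp 6,1)
JGT start: taken
after SUB R4, 11: R4=(-49)-11=-60
after SUB R4, 19: R4=(-60)-19=-79
after SUB R5, 1: R5=6-1=5
CMP R5, 1  (cmp 5,1)
JGT start: taken
after SUB R4, 11: R4=(-79)-11=-90
after SUB R4, 19: R4=(-90)-19=-109
after SUB R5, 1: R5=5-1=4
CMP R5, 1  (cmp 4,1)
JGT start: taken
after SUB R4, 11: R4=(-109)-11=-120
after SUB R4, 19: R4=(-120)-19=-139
after SUB R5, 1: R5=4-1=3
CMP R5, 1  (cmp 3,1)
JGT start: taken
after SUB R4, 11: R4=(-139)-11=-150
after SUB R4, 19: R4=(-150)-19=-169
after SUB R5, 1: R5=3-1=2
CMP R5, 1  (cmp 2,1)
JGT start: taken
after SUB R4, 11: R4=(-169)-11=-180
after SUB R4, 19: R4=(-180)-19=-199
after SUB R5, 1: R5=2-1=1
CMP R5, 1  (cmp 1,1)
JGT start: not taken
halt.
Total executed instructions: 38.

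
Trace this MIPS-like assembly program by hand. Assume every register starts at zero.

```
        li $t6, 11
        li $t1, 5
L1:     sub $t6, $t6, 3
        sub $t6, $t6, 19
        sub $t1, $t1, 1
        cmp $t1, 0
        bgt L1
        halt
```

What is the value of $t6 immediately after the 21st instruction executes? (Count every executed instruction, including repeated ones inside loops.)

-77

after li $t6, 11: $t6=11
after li $t1, 5: $t1=5
after sub $t6, $t6, 3: $t6=11-3=8
after sub $t6, $t6, 19: $t6=8-19=-11
after sub $t1, $t1, 1: $t1=5-1=4
cmp $t1, 0  (cmp 4,0)
bgt L1: taken
after sub $t6, $t6, 3: $t6=(-11)-3=-14
after sub $t6, $t6, 19: $t6=(-14)-19=-33
after sub $t1, $t1, 1: $t1=4-1=3
cmp $t1, 0  (cmp 3,0)
bgt L1: taken
after sub $t6, $t6, 3: $t6=(-33)-3=-36
after sub $t6, $t6, 19: $t6=(-36)-19=-55
after sub $t1, $t1, 1: $t1=3-1=2
cmp $t1, 0  (cmp 2,0)
bgt L1: taken
after sub $t6, $t6, 3: $t6=(-55)-3=-58
after sub $t6, $t6, 19: $t6=(-58)-19=-77
after sub $t1, $t1, 1: $t1=2-1=1
cmp $t1, 0  (cmp 1,0)
After step 21: $t6 = -77.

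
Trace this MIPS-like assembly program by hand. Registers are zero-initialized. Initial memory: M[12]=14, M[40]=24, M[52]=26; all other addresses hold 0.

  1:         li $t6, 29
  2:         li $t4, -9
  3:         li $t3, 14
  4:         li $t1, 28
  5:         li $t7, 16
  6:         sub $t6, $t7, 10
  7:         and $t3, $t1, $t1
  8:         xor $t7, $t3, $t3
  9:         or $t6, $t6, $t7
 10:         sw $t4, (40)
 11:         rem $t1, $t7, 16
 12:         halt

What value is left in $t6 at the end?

$t6=29
$t4=-9
$t3=14
$t1=28
$t7=16
$t6=16-10=6
$t3=28&28=28
$t7=28^28=0
$t6=6|0=6
sw $t4, (40) → M[40]=-9
$t1=0%16=0
halt.

6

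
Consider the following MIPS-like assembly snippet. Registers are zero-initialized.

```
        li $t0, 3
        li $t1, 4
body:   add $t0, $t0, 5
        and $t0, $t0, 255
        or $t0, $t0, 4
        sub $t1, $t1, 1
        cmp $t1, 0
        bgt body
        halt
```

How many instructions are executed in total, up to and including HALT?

27

after li $t0, 3: $t0=3
after li $t1, 4: $t1=4
after add $t0, $t0, 5: $t0=3+5=8
after and $t0, $t0, 255: $t0=8&255=8
after or $t0, $t0, 4: $t0=8|4=12
after sub $t1, $t1, 1: $t1=4-1=3
cmp $t1, 0  (cmp 3,0)
bgt body: taken
after add $t0, $t0, 5: $t0=12+5=17
after and $t0, $t0, 255: $t0=17&255=17
after or $t0, $t0, 4: $t0=17|4=21
after sub $t1, $t1, 1: $t1=3-1=2
cmp $t1, 0  (cmp 2,0)
bgt body: taken
after add $t0, $t0, 5: $t0=21+5=26
after and $t0, $t0, 255: $t0=26&255=26
after or $t0, $t0, 4: $t0=26|4=30
after sub $t1, $t1, 1: $t1=2-1=1
cmp $t1, 0  (cmp 1,0)
bgt body: taken
after add $t0, $t0, 5: $t0=30+5=35
after and $t0, $t0, 255: $t0=35&255=35
after or $t0, $t0, 4: $t0=35|4=39
after sub $t1, $t1, 1: $t1=1-1=0
cmp $t1, 0  (cmp 0,0)
bgt body: not taken
halt.
Total executed instructions: 27.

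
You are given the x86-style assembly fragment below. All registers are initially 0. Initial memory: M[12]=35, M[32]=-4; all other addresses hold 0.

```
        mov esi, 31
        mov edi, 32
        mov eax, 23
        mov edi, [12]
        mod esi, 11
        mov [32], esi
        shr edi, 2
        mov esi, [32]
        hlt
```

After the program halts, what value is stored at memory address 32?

9

esi=31
edi=32
eax=23
edi=M[12]=35
esi=31%11=9
mov [32], esi → M[32]=9
edi=35>>2=8
esi=M[32]=9
halt.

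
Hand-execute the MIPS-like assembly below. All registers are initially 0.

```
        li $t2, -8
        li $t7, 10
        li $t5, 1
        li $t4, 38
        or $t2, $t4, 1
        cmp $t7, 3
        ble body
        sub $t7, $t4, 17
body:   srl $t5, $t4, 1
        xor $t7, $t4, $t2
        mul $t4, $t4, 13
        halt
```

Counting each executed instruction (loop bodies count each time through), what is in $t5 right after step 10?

li $t2, -8 → $t2=-8
li $t7, 10 → $t7=10
li $t5, 1 → $t5=1
li $t4, 38 → $t4=38
or $t2, $t4, 1 → $t2=38|1=39
cmp $t7, 3  (cmp 10,3)
ble body: not taken
sub $t7, $t4, 17 → $t7=38-17=21
srl $t5, $t4, 1 → $t5=38>>1=19
xor $t7, $t4, $t2 → $t7=38^39=1
After step 10: $t5 = 19.

19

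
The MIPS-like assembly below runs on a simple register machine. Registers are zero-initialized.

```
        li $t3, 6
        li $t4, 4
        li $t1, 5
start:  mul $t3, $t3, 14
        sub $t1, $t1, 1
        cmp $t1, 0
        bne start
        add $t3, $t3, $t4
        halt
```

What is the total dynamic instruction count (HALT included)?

li $t3, 6 → $t3=6
li $t4, 4 → $t4=4
li $t1, 5 → $t1=5
mul $t3, $t3, 14 → $t3=6*14=84
sub $t1, $t1, 1 → $t1=5-1=4
cmp $t1, 0  (cmp 4,0)
bne start: taken
mul $t3, $t3, 14 → $t3=84*14=1176
sub $t1, $t1, 1 → $t1=4-1=3
cmp $t1, 0  (cmp 3,0)
bne start: taken
mul $t3, $t3, 14 → $t3=1176*14=16464
sub $t1, $t1, 1 → $t1=3-1=2
cmp $t1, 0  (cmp 2,0)
bne start: taken
mul $t3, $t3, 14 → $t3=16464*14=230496
sub $t1, $t1, 1 → $t1=2-1=1
cmp $t1, 0  (cmp 1,0)
bne start: taken
mul $t3, $t3, 14 → $t3=230496*14=3226944
sub $t1, $t1, 1 → $t1=1-1=0
cmp $t1, 0  (cmp 0,0)
bne start: not taken
add $t3, $t3, $t4 → $t3=3226944+4=3226948
halt.
Total executed instructions: 25.

25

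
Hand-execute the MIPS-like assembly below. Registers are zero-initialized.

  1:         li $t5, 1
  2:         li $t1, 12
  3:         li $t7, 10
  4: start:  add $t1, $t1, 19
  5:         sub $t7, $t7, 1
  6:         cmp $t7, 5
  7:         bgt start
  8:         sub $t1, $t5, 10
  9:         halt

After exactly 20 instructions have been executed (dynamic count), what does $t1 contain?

107

$t5=1
$t1=12
$t7=10
$t1=12+19=31
$t7=10-1=9
cmp $t7, 5  (cmp 9,5)
bgt start: taken
$t1=31+19=50
$t7=9-1=8
cmp $t7, 5  (cmp 8,5)
bgt start: taken
$t1=50+19=69
$t7=8-1=7
cmp $t7, 5  (cmp 7,5)
bgt start: taken
$t1=69+19=88
$t7=7-1=6
cmp $t7, 5  (cmp 6,5)
bgt start: taken
$t1=88+19=107
After step 20: $t1 = 107.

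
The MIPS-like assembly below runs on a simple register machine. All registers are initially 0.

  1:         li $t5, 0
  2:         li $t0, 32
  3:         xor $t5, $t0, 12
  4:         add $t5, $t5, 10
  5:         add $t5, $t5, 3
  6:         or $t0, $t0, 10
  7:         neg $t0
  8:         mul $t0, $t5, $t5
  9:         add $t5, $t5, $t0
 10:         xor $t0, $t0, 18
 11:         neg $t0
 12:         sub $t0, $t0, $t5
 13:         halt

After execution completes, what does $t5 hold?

3306

after li $t5, 0: $t5=0
after li $t0, 32: $t0=32
after xor $t5, $t0, 12: $t5=32^12=44
after add $t5, $t5, 10: $t5=44+10=54
after add $t5, $t5, 3: $t5=54+3=57
after or $t0, $t0, 10: $t0=32|10=42
after neg $t0: $t0=-(42)=-42
after mul $t0, $t5, $t5: $t0=57*57=3249
after add $t5, $t5, $t0: $t5=57+3249=3306
after xor $t0, $t0, 18: $t0=3249^18=3235
after neg $t0: $t0=-(3235)=-3235
after sub $t0, $t0, $t5: $t0=(-3235)-3306=-6541
halt.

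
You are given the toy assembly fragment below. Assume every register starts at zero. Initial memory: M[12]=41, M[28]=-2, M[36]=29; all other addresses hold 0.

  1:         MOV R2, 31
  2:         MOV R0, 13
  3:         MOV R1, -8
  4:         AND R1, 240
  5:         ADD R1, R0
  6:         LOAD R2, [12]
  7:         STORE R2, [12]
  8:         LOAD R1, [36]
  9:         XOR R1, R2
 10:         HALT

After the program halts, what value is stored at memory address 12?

41

after MOV R2, 31: R2=31
after MOV R0, 13: R0=13
after MOV R1, -8: R1=-8
after AND R1, 240: R1=(-8)&240=240
after ADD R1, R0: R1=240+13=253
after LOAD R2, [12]: R2=M[12]=41
STORE R2, [12] → M[12]=41
after LOAD R1, [36]: R1=M[36]=29
after XOR R1, R2: R1=29^41=52
halt.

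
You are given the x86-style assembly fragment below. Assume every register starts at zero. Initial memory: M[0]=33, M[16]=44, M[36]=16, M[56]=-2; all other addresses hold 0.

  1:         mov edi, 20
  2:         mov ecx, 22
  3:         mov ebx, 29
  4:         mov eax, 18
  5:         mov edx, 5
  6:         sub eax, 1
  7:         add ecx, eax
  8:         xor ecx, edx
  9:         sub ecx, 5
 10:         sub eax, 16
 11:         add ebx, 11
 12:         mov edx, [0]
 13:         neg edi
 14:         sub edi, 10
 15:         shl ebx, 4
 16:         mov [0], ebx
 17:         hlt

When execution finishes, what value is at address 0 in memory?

mov edi, 20 → edi=20
mov ecx, 22 → ecx=22
mov ebx, 29 → ebx=29
mov eax, 18 → eax=18
mov edx, 5 → edx=5
sub eax, 1 → eax=18-1=17
add ecx, eax → ecx=22+17=39
xor ecx, edx → ecx=39^5=34
sub ecx, 5 → ecx=34-5=29
sub eax, 16 → eax=17-16=1
add ebx, 11 → ebx=29+11=40
mov edx, [0] → edx=M[0]=33
neg edi → edi=-(20)=-20
sub edi, 10 → edi=(-20)-10=-30
shl ebx, 4 → ebx=40<<4=640
mov [0], ebx → M[0]=640
halt.

640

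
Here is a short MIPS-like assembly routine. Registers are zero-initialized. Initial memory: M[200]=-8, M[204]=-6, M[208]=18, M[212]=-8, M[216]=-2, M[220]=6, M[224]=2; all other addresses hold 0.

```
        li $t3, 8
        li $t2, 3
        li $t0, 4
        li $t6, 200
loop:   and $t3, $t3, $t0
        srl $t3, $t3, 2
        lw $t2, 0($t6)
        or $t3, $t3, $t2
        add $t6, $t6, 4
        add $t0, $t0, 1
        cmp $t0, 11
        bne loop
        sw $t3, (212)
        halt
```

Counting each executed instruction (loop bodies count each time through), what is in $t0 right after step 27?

li $t3, 8 → $t3=8
li $t2, 3 → $t2=3
li $t0, 4 → $t0=4
li $t6, 200 → $t6=200
and $t3, $t3, $t0 → $t3=8&4=0
srl $t3, $t3, 2 → $t3=0>>2=0
lw $t2, 0($t6) → $t2=M[200]=-8
or $t3, $t3, $t2 → $t3=0|(-8)=-8
add $t6, $t6, 4 → $t6=200+4=204
add $t0, $t0, 1 → $t0=4+1=5
cmp $t0, 11  (cmp 5,11)
bne loop: taken
and $t3, $t3, $t0 → $t3=(-8)&5=0
srl $t3, $t3, 2 → $t3=0>>2=0
lw $t2, 0($t6) → $t2=M[204]=-6
or $t3, $t3, $t2 → $t3=0|(-6)=-6
add $t6, $t6, 4 → $t6=204+4=208
add $t0, $t0, 1 → $t0=5+1=6
cmp $t0, 11  (cmp 6,11)
bne loop: taken
and $t3, $t3, $t0 → $t3=(-6)&6=2
srl $t3, $t3, 2 → $t3=2>>2=0
lw $t2, 0($t6) → $t2=M[208]=18
or $t3, $t3, $t2 → $t3=0|18=18
add $t6, $t6, 4 → $t6=208+4=212
add $t0, $t0, 1 → $t0=6+1=7
cmp $t0, 11  (cmp 7,11)
After step 27: $t0 = 7.

7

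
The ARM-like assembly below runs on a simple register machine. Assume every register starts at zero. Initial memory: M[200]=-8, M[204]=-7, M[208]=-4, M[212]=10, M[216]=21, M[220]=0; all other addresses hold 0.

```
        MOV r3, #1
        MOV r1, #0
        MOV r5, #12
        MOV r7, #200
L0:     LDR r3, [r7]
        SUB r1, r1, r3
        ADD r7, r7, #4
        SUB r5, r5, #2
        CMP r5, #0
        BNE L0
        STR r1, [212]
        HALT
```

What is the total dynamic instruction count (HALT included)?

after MOV r3, #1: r3=1
after MOV r1, #0: r1=0
after MOV r5, #12: r5=12
after MOV r7, #200: r7=200
after LDR r3, [r7]: r3=M[200]=-8
after SUB r1, r1, r3: r1=0-(-8)=8
after ADD r7, r7, #4: r7=200+4=204
after SUB r5, r5, #2: r5=12-2=10
CMP r5, #0  (cmp 10,0)
BNE L0: taken
after LDR r3, [r7]: r3=M[204]=-7
after SUB r1, r1, r3: r1=8-(-7)=15
after ADD r7, r7, #4: r7=204+4=208
after SUB r5, r5, #2: r5=10-2=8
CMP r5, #0  (cmp 8,0)
BNE L0: taken
after LDR r3, [r7]: r3=M[208]=-4
after SUB r1, r1, r3: r1=15-(-4)=19
after ADD r7, r7, #4: r7=208+4=212
after SUB r5, r5, #2: r5=8-2=6
CMP r5, #0  (cmp 6,0)
BNE L0: taken
after LDR r3, [r7]: r3=M[212]=10
after SUB r1, r1, r3: r1=19-10=9
after ADD r7, r7, #4: r7=212+4=216
after SUB r5, r5, #2: r5=6-2=4
CMP r5, #0  (cmp 4,0)
BNE L0: taken
after LDR r3, [r7]: r3=M[216]=21
after SUB r1, r1, r3: r1=9-21=-12
after ADD r7, r7, #4: r7=216+4=220
after SUB r5, r5, #2: r5=4-2=2
CMP r5, #0  (cmp 2,0)
BNE L0: taken
after LDR r3, [r7]: r3=M[220]=0
after SUB r1, r1, r3: r1=(-12)-0=-12
after ADD r7, r7, #4: r7=220+4=224
after SUB r5, r5, #2: r5=2-2=0
CMP r5, #0  (cmp 0,0)
BNE L0: not taken
STR r1, [212] → M[212]=-12
halt.
Total executed instructions: 42.

42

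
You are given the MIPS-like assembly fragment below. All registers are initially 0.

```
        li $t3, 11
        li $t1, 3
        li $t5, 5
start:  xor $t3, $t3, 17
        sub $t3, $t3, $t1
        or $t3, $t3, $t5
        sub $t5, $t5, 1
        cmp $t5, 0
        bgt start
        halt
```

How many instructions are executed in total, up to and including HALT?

after li $t3, 11: $t3=11
after li $t1, 3: $t1=3
after li $t5, 5: $t5=5
after xor $t3, $t3, 17: $t3=11^17=26
after sub $t3, $t3, $t1: $t3=26-3=23
after or $t3, $t3, $t5: $t3=23|5=23
after sub $t5, $t5, 1: $t5=5-1=4
cmp $t5, 0  (cmp 4,0)
bgt start: taken
after xor $t3, $t3, 17: $t3=23^17=6
after sub $t3, $t3, $t1: $t3=6-3=3
after or $t3, $t3, $t5: $t3=3|4=7
after sub $t5, $t5, 1: $t5=4-1=3
cmp $t5, 0  (cmp 3,0)
bgt start: taken
after xor $t3, $t3, 17: $t3=7^17=22
after sub $t3, $t3, $t1: $t3=22-3=19
after or $t3, $t3, $t5: $t3=19|3=19
after sub $t5, $t5, 1: $t5=3-1=2
cmp $t5, 0  (cmp 2,0)
bgt start: taken
after xor $t3, $t3, 17: $t3=19^17=2
after sub $t3, $t3, $t1: $t3=2-3=-1
after or $t3, $t3, $t5: $t3=(-1)|2=-1
after sub $t5, $t5, 1: $t5=2-1=1
cmp $t5, 0  (cmp 1,0)
bgt start: taken
after xor $t3, $t3, 17: $t3=(-1)^17=-18
after sub $t3, $t3, $t1: $t3=(-18)-3=-21
after or $t3, $t3, $t5: $t3=(-21)|1=-21
after sub $t5, $t5, 1: $t5=1-1=0
cmp $t5, 0  (cmp 0,0)
bgt start: not taken
halt.
Total executed instructions: 34.

34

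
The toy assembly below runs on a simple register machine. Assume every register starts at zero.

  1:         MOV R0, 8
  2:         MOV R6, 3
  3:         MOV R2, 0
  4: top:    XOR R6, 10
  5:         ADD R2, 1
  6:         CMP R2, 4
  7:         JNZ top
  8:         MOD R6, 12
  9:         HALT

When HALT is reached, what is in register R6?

R0=8
R6=3
R2=0
R6=3^10=9
R2=0+1=1
CMP R2, 4  (cmp 1,4)
JNZ top: taken
R6=9^10=3
R2=1+1=2
CMP R2, 4  (cmp 2,4)
JNZ top: taken
R6=3^10=9
R2=2+1=3
CMP R2, 4  (cmp 3,4)
JNZ top: taken
R6=9^10=3
R2=3+1=4
CMP R2, 4  (cmp 4,4)
JNZ top: not taken
R6=3%12=3
halt.

3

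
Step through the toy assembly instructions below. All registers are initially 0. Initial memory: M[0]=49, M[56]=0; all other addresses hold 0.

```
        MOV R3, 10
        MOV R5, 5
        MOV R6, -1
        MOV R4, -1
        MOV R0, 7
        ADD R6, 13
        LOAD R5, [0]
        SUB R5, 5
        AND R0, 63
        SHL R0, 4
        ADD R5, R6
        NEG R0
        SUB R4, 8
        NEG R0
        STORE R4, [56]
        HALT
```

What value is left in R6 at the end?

after MOV R3, 10: R3=10
after MOV R5, 5: R5=5
after MOV R6, -1: R6=-1
after MOV R4, -1: R4=-1
after MOV R0, 7: R0=7
after ADD R6, 13: R6=(-1)+13=12
after LOAD R5, [0]: R5=M[0]=49
after SUB R5, 5: R5=49-5=44
after AND R0, 63: R0=7&63=7
after SHL R0, 4: R0=7<<4=112
after ADD R5, R6: R5=44+12=56
after NEG R0: R0=-(112)=-112
after SUB R4, 8: R4=(-1)-8=-9
after NEG R0: R0=-(-112)=112
STORE R4, [56] → M[56]=-9
halt.

12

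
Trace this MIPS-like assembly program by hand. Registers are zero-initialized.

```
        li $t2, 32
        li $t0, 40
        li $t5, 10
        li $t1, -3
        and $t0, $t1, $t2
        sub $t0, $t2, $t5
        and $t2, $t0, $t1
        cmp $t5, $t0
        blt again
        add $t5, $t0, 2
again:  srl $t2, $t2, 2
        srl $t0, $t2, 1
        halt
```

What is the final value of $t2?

after li $t2, 32: $t2=32
after li $t0, 40: $t0=40
after li $t5, 10: $t5=10
after li $t1, -3: $t1=-3
after and $t0, $t1, $t2: $t0=(-3)&32=32
after sub $t0, $t2, $t5: $t0=32-10=22
after and $t2, $t0, $t1: $t2=22&(-3)=20
cmp $t5, $t0  (cmp 10,22)
blt again: taken
after srl $t2, $t2, 2: $t2=20>>2=5
after srl $t0, $t2, 1: $t0=5>>1=2
halt.

5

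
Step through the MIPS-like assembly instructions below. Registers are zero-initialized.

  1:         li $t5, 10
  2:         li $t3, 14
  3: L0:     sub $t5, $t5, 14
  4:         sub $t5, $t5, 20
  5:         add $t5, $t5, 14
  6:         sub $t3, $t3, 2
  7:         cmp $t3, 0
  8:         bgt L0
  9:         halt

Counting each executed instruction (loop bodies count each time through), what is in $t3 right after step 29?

6

$t5=10
$t3=14
$t5=10-14=-4
$t5=(-4)-20=-24
$t5=(-24)+14=-10
$t3=14-2=12
cmp $t3, 0  (cmp 12,0)
bgt L0: taken
$t5=(-10)-14=-24
$t5=(-24)-20=-44
$t5=(-44)+14=-30
$t3=12-2=10
cmp $t3, 0  (cmp 10,0)
bgt L0: taken
$t5=(-30)-14=-44
$t5=(-44)-20=-64
$t5=(-64)+14=-50
$t3=10-2=8
cmp $t3, 0  (cmp 8,0)
bgt L0: taken
$t5=(-50)-14=-64
$t5=(-64)-20=-84
$t5=(-84)+14=-70
$t3=8-2=6
cmp $t3, 0  (cmp 6,0)
bgt L0: taken
$t5=(-70)-14=-84
$t5=(-84)-20=-104
$t5=(-104)+14=-90
After step 29: $t3 = 6.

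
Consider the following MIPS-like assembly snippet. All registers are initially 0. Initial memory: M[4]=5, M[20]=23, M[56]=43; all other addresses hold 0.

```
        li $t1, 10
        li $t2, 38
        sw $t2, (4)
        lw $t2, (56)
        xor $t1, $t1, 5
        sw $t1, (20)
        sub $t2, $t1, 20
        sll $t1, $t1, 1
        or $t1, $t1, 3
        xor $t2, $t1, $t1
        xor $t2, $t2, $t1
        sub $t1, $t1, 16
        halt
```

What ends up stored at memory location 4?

38

$t1=10
$t2=38
sw $t2, (4) → M[4]=38
$t2=M[56]=43
$t1=10^5=15
sw $t1, (20) → M[20]=15
$t2=15-20=-5
$t1=15<<1=30
$t1=30|3=31
$t2=31^31=0
$t2=0^31=31
$t1=31-16=15
halt.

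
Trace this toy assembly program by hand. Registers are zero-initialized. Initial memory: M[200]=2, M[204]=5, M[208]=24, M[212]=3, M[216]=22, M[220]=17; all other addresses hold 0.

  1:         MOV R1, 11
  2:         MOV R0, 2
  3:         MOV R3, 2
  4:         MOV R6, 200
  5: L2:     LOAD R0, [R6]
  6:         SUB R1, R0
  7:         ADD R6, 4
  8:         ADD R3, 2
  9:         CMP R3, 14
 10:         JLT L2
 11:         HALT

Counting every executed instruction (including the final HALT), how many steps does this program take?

MOV R1, 11 → R1=11
MOV R0, 2 → R0=2
MOV R3, 2 → R3=2
MOV R6, 200 → R6=200
LOAD R0, [R6] → R0=M[200]=2
SUB R1, R0 → R1=11-2=9
ADD R6, 4 → R6=200+4=204
ADD R3, 2 → R3=2+2=4
CMP R3, 14  (cmp 4,14)
JLT L2: taken
LOAD R0, [R6] → R0=M[204]=5
SUB R1, R0 → R1=9-5=4
ADD R6, 4 → R6=204+4=208
ADD R3, 2 → R3=4+2=6
CMP R3, 14  (cmp 6,14)
JLT L2: taken
LOAD R0, [R6] → R0=M[208]=24
SUB R1, R0 → R1=4-24=-20
ADD R6, 4 → R6=208+4=212
ADD R3, 2 → R3=6+2=8
CMP R3, 14  (cmp 8,14)
JLT L2: taken
LOAD R0, [R6] → R0=M[212]=3
SUB R1, R0 → R1=(-20)-3=-23
ADD R6, 4 → R6=212+4=216
ADD R3, 2 → R3=8+2=10
CMP R3, 14  (cmp 10,14)
JLT L2: taken
LOAD R0, [R6] → R0=M[216]=22
SUB R1, R0 → R1=(-23)-22=-45
ADD R6, 4 → R6=216+4=220
ADD R3, 2 → R3=10+2=12
CMP R3, 14  (cmp 12,14)
JLT L2: taken
LOAD R0, [R6] → R0=M[220]=17
SUB R1, R0 → R1=(-45)-17=-62
ADD R6, 4 → R6=220+4=224
ADD R3, 2 → R3=12+2=14
CMP R3, 14  (cmp 14,14)
JLT L2: not taken
halt.
Total executed instructions: 41.

41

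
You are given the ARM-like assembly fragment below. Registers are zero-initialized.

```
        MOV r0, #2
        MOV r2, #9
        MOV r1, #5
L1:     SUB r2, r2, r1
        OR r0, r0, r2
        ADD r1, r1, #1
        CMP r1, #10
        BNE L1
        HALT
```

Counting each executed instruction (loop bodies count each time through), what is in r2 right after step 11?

-2

r0=2
r2=9
r1=5
r2=9-5=4
r0=2|4=6
r1=5+1=6
CMP r1, #10  (cmp 6,10)
BNE L1: taken
r2=4-6=-2
r0=6|(-2)=-2
r1=6+1=7
After step 11: r2 = -2.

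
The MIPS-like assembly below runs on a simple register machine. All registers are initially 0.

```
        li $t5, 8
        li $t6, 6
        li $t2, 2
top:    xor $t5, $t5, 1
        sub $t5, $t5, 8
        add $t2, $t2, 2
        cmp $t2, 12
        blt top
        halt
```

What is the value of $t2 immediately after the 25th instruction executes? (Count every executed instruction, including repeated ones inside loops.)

after li $t5, 8: $t5=8
after li $t6, 6: $t6=6
after li $t2, 2: $t2=2
after xor $t5, $t5, 1: $t5=8^1=9
after sub $t5, $t5, 8: $t5=9-8=1
after add $t2, $t2, 2: $t2=2+2=4
cmp $t2, 12  (cmp 4,12)
blt top: taken
after xor $t5, $t5, 1: $t5=1^1=0
after sub $t5, $t5, 8: $t5=0-8=-8
after add $t2, $t2, 2: $t2=4+2=6
cmp $t2, 12  (cmp 6,12)
blt top: taken
after xor $t5, $t5, 1: $t5=(-8)^1=-7
after sub $t5, $t5, 8: $t5=(-7)-8=-15
after add $t2, $t2, 2: $t2=6+2=8
cmp $t2, 12  (cmp 8,12)
blt top: taken
after xor $t5, $t5, 1: $t5=(-15)^1=-16
after sub $t5, $t5, 8: $t5=(-16)-8=-24
after add $t2, $t2, 2: $t2=8+2=10
cmp $t2, 12  (cmp 10,12)
blt top: taken
after xor $t5, $t5, 1: $t5=(-24)^1=-23
after sub $t5, $t5, 8: $t5=(-23)-8=-31
After step 25: $t2 = 10.

10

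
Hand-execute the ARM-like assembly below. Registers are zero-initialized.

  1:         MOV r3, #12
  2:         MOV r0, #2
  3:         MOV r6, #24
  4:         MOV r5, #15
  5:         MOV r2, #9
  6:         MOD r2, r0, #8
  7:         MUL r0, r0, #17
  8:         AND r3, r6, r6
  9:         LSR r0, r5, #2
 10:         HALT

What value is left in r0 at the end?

after MOV r3, #12: r3=12
after MOV r0, #2: r0=2
after MOV r6, #24: r6=24
after MOV r5, #15: r5=15
after MOV r2, #9: r2=9
after MOD r2, r0, #8: r2=2%8=2
after MUL r0, r0, #17: r0=2*17=34
after AND r3, r6, r6: r3=24&24=24
after LSR r0, r5, #2: r0=15>>2=3
halt.

3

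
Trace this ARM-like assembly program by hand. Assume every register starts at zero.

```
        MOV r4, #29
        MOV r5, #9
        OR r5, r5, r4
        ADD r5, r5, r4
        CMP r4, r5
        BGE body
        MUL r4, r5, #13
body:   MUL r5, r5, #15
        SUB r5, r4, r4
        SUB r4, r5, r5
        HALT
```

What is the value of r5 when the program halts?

0

after MOV r4, #29: r4=29
after MOV r5, #9: r5=9
after OR r5, r5, r4: r5=9|29=29
after ADD r5, r5, r4: r5=29+29=58
CMP r4, r5  (cmp 29,58)
BGE body: not taken
after MUL r4, r5, #13: r4=58*13=754
after MUL r5, r5, #15: r5=58*15=870
after SUB r5, r4, r4: r5=754-754=0
after SUB r4, r5, r5: r4=0-0=0
halt.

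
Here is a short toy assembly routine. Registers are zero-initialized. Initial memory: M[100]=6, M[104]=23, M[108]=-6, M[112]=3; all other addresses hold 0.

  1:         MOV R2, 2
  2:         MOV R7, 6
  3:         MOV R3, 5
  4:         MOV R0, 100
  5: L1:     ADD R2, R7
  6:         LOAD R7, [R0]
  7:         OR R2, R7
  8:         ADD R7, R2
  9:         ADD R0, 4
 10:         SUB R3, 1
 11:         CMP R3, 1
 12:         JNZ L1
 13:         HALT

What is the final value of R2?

after MOV R2, 2: R2=2
after MOV R7, 6: R7=6
after MOV R3, 5: R3=5
after MOV R0, 100: R0=100
after ADD R2, R7: R2=2+6=8
after LOAD R7, [R0]: R7=M[100]=6
after OR R2, R7: R2=8|6=14
after ADD R7, R2: R7=6+14=20
after ADD R0, 4: R0=100+4=104
after SUB R3, 1: R3=5-1=4
CMP R3, 1  (cmp 4,1)
JNZ L1: taken
after ADD R2, R7: R2=14+20=34
after LOAD R7, [R0]: R7=M[104]=23
after OR R2, R7: R2=34|23=55
after ADD R7, R2: R7=23+55=78
after ADD R0, 4: R0=104+4=108
after SUB R3, 1: R3=4-1=3
CMP R3, 1  (cmp 3,1)
JNZ L1: taken
after ADD R2, R7: R2=55+78=133
after LOAD R7, [R0]: R7=M[108]=-6
after OR R2, R7: R2=133|(-6)=-1
after ADD R7, R2: R7=(-6)+(-1)=-7
after ADD R0, 4: R0=108+4=112
after SUB R3, 1: R3=3-1=2
CMP R3, 1  (cmp 2,1)
JNZ L1: taken
after ADD R2, R7: R2=(-1)+(-7)=-8
after LOAD R7, [R0]: R7=M[112]=3
after OR R2, R7: R2=(-8)|3=-5
after ADD R7, R2: R7=3+(-5)=-2
after ADD R0, 4: R0=112+4=116
after SUB R3, 1: R3=2-1=1
CMP R3, 1  (cmp 1,1)
JNZ L1: not taken
halt.

-5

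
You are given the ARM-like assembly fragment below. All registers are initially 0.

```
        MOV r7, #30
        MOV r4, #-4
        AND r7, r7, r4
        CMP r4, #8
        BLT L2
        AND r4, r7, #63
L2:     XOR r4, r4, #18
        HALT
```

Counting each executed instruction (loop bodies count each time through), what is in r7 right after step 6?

28

MOV r7, #30 → r7=30
MOV r4, #-4 → r4=-4
AND r7, r7, r4 → r7=30&(-4)=28
CMP r4, #8  (cmp -4,8)
BLT L2: taken
XOR r4, r4, #18 → r4=(-4)^18=-18
After step 6: r7 = 28.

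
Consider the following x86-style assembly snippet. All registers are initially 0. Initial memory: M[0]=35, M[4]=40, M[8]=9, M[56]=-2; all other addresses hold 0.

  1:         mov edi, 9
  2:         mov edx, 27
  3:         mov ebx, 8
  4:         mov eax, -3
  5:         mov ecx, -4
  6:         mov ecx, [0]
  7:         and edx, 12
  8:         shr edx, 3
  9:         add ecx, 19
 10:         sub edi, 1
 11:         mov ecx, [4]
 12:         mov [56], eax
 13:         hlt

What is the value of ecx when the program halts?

40

edi=9
edx=27
ebx=8
eax=-3
ecx=-4
ecx=M[0]=35
edx=27&12=8
edx=8>>3=1
ecx=35+19=54
edi=9-1=8
ecx=M[4]=40
mov [56], eax → M[56]=-3
halt.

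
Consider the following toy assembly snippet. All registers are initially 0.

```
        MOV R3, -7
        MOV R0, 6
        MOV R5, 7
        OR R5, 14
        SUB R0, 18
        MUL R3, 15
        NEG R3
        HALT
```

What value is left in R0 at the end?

-12

after MOV R3, -7: R3=-7
after MOV R0, 6: R0=6
after MOV R5, 7: R5=7
after OR R5, 14: R5=7|14=15
after SUB R0, 18: R0=6-18=-12
after MUL R3, 15: R3=(-7)*15=-105
after NEG R3: R3=-(-105)=105
halt.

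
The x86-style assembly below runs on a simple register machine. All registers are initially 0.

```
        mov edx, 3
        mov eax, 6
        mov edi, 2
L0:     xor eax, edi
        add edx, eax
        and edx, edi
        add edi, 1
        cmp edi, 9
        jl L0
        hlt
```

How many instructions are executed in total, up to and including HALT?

after mov edx, 3: edx=3
after mov eax, 6: eax=6
after mov edi, 2: edi=2
after xor eax, edi: eax=6^2=4
after add edx, eax: edx=3+4=7
after and edx, edi: edx=7&2=2
after add edi, 1: edi=2+1=3
cmp edi, 9  (cmp 3,9)
jl L0: taken
after xor eax, edi: eax=4^3=7
after add edx, eax: edx=2+7=9
after and edx, edi: edx=9&3=1
after add edi, 1: edi=3+1=4
cmp edi, 9  (cmp 4,9)
jl L0: taken
after xor eax, edi: eax=7^4=3
after add edx, eax: edx=1+3=4
after and edx, edi: edx=4&4=4
after add edi, 1: edi=4+1=5
cmp edi, 9  (cmp 5,9)
jl L0: taken
after xor eax, edi: eax=3^5=6
after add edx, eax: edx=4+6=10
after and edx, edi: edx=10&5=0
after add edi, 1: edi=5+1=6
cmp edi, 9  (cmp 6,9)
jl L0: taken
after xor eax, edi: eax=6^6=0
after add edx, eax: edx=0+0=0
after and edx, edi: edx=0&6=0
after add edi, 1: edi=6+1=7
cmp edi, 9  (cmp 7,9)
jl L0: taken
after xor eax, edi: eax=0^7=7
after add edx, eax: edx=0+7=7
after and edx, edi: edx=7&7=7
after add edi, 1: edi=7+1=8
cmp edi, 9  (cmp 8,9)
jl L0: taken
after xor eax, edi: eax=7^8=15
after add edx, eax: edx=7+15=22
after and edx, edi: edx=22&8=0
after add edi, 1: edi=8+1=9
cmp edi, 9  (cmp 9,9)
jl L0: not taken
halt.
Total executed instructions: 46.

46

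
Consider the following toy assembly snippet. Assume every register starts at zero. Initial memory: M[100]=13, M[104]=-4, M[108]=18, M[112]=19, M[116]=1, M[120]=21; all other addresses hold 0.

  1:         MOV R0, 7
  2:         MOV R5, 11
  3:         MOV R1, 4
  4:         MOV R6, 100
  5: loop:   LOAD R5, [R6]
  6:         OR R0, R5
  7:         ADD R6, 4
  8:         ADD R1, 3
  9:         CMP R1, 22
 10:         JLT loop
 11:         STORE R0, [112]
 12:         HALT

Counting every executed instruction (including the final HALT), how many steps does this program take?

42

MOV R0, 7 → R0=7
MOV R5, 11 → R5=11
MOV R1, 4 → R1=4
MOV R6, 100 → R6=100
LOAD R5, [R6] → R5=M[100]=13
OR R0, R5 → R0=7|13=15
ADD R6, 4 → R6=100+4=104
ADD R1, 3 → R1=4+3=7
CMP R1, 22  (cmp 7,22)
JLT loop: taken
LOAD R5, [R6] → R5=M[104]=-4
OR R0, R5 → R0=15|(-4)=-1
ADD R6, 4 → R6=104+4=108
ADD R1, 3 → R1=7+3=10
CMP R1, 22  (cmp 10,22)
JLT loop: taken
LOAD R5, [R6] → R5=M[108]=18
OR R0, R5 → R0=(-1)|18=-1
ADD R6, 4 → R6=108+4=112
ADD R1, 3 → R1=10+3=13
CMP R1, 22  (cmp 13,22)
JLT loop: taken
LOAD R5, [R6] → R5=M[112]=19
OR R0, R5 → R0=(-1)|19=-1
ADD R6, 4 → R6=112+4=116
ADD R1, 3 → R1=13+3=16
CMP R1, 22  (cmp 16,22)
JLT loop: taken
LOAD R5, [R6] → R5=M[116]=1
OR R0, R5 → R0=(-1)|1=-1
ADD R6, 4 → R6=116+4=120
ADD R1, 3 → R1=16+3=19
CMP R1, 22  (cmp 19,22)
JLT loop: taken
LOAD R5, [R6] → R5=M[120]=21
OR R0, R5 → R0=(-1)|21=-1
ADD R6, 4 → R6=120+4=124
ADD R1, 3 → R1=19+3=22
CMP R1, 22  (cmp 22,22)
JLT loop: not taken
STORE R0, [112] → M[112]=-1
halt.
Total executed instructions: 42.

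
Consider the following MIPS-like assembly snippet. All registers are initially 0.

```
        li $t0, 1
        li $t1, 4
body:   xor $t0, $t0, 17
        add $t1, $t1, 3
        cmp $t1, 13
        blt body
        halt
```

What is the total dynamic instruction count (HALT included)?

$t0=1
$t1=4
$t0=1^17=16
$t1=4+3=7
cmp $t1, 13  (cmp 7,13)
blt body: taken
$t0=16^17=1
$t1=7+3=10
cmp $t1, 13  (cmp 10,13)
blt body: taken
$t0=1^17=16
$t1=10+3=13
cmp $t1, 13  (cmp 13,13)
blt body: not taken
halt.
Total executed instructions: 15.

15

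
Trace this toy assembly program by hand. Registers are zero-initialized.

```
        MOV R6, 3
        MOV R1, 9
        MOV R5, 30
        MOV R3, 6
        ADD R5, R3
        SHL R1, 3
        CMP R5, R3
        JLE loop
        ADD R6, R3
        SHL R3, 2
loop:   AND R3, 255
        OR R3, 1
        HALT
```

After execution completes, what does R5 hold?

36

after MOV R6, 3: R6=3
after MOV R1, 9: R1=9
after MOV R5, 30: R5=30
after MOV R3, 6: R3=6
after ADD R5, R3: R5=30+6=36
after SHL R1, 3: R1=9<<3=72
CMP R5, R3  (cmp 36,6)
JLE loop: not taken
after ADD R6, R3: R6=3+6=9
after SHL R3, 2: R3=6<<2=24
after AND R3, 255: R3=24&255=24
after OR R3, 1: R3=24|1=25
halt.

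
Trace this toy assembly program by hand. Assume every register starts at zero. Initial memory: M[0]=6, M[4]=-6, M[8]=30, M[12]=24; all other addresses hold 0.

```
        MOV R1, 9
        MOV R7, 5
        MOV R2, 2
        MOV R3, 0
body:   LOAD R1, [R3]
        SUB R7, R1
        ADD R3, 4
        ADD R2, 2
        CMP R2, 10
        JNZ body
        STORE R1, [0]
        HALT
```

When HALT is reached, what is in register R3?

16

after MOV R1, 9: R1=9
after MOV R7, 5: R7=5
after MOV R2, 2: R2=2
after MOV R3, 0: R3=0
after LOAD R1, [R3]: R1=M[0]=6
after SUB R7, R1: R7=5-6=-1
after ADD R3, 4: R3=0+4=4
after ADD R2, 2: R2=2+2=4
CMP R2, 10  (cmp 4,10)
JNZ body: taken
after LOAD R1, [R3]: R1=M[4]=-6
after SUB R7, R1: R7=(-1)-(-6)=5
after ADD R3, 4: R3=4+4=8
after ADD R2, 2: R2=4+2=6
CMP R2, 10  (cmp 6,10)
JNZ body: taken
after LOAD R1, [R3]: R1=M[8]=30
after SUB R7, R1: R7=5-30=-25
after ADD R3, 4: R3=8+4=12
after ADD R2, 2: R2=6+2=8
CMP R2, 10  (cmp 8,10)
JNZ body: taken
after LOAD R1, [R3]: R1=M[12]=24
after SUB R7, R1: R7=(-25)-24=-49
after ADD R3, 4: R3=12+4=16
after ADD R2, 2: R2=8+2=10
CMP R2, 10  (cmp 10,10)
JNZ body: not taken
STORE R1, [0] → M[0]=24
halt.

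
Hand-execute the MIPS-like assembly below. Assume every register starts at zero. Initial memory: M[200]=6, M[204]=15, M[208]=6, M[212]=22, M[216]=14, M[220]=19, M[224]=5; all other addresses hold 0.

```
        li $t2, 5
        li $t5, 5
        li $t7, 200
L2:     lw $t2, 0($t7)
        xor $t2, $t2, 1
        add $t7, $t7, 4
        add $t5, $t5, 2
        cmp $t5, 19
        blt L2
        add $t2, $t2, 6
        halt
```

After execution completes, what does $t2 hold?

10

after li $t2, 5: $t2=5
after li $t5, 5: $t5=5
after li $t7, 200: $t7=200
after lw $t2, 0($t7): $t2=M[200]=6
after xor $t2, $t2, 1: $t2=6^1=7
after add $t7, $t7, 4: $t7=200+4=204
after add $t5, $t5, 2: $t5=5+2=7
cmp $t5, 19  (cmp 7,19)
blt L2: taken
after lw $t2, 0($t7): $t2=M[204]=15
after xor $t2, $t2, 1: $t2=15^1=14
after add $t7, $t7, 4: $t7=204+4=208
after add $t5, $t5, 2: $t5=7+2=9
cmp $t5, 19  (cmp 9,19)
blt L2: taken
after lw $t2, 0($t7): $t2=M[208]=6
after xor $t2, $t2, 1: $t2=6^1=7
after add $t7, $t7, 4: $t7=208+4=212
after add $t5, $t5, 2: $t5=9+2=11
cmp $t5, 19  (cmp 11,19)
blt L2: taken
after lw $t2, 0($t7): $t2=M[212]=22
after xor $t2, $t2, 1: $t2=22^1=23
after add $t7, $t7, 4: $t7=212+4=216
after add $t5, $t5, 2: $t5=11+2=13
cmp $t5, 19  (cmp 13,19)
blt L2: taken
after lw $t2, 0($t7): $t2=M[216]=14
after xor $t2, $t2, 1: $t2=14^1=15
after add $t7, $t7, 4: $t7=216+4=220
after add $t5, $t5, 2: $t5=13+2=15
cmp $t5, 19  (cmp 15,19)
blt L2: taken
after lw $t2, 0($t7): $t2=M[220]=19
after xor $t2, $t2, 1: $t2=19^1=18
after add $t7, $t7, 4: $t7=220+4=224
after add $t5, $t5, 2: $t5=15+2=17
cmp $t5, 19  (cmp 17,19)
blt L2: taken
after lw $t2, 0($t7): $t2=M[224]=5
after xor $t2, $t2, 1: $t2=5^1=4
after add $t7, $t7, 4: $t7=224+4=228
after add $t5, $t5, 2: $t5=17+2=19
cmp $t5, 19  (cmp 19,19)
blt L2: not taken
after add $t2, $t2, 6: $t2=4+6=10
halt.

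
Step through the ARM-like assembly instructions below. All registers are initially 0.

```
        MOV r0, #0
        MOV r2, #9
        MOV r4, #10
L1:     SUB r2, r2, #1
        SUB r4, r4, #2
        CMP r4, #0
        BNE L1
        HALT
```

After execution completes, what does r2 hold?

4

MOV r0, #0 → r0=0
MOV r2, #9 → r2=9
MOV r4, #10 → r4=10
SUB r2, r2, #1 → r2=9-1=8
SUB r4, r4, #2 → r4=10-2=8
CMP r4, #0  (cmp 8,0)
BNE L1: taken
SUB r2, r2, #1 → r2=8-1=7
SUB r4, r4, #2 → r4=8-2=6
CMP r4, #0  (cmp 6,0)
BNE L1: taken
SUB r2, r2, #1 → r2=7-1=6
SUB r4, r4, #2 → r4=6-2=4
CMP r4, #0  (cmp 4,0)
BNE L1: taken
SUB r2, r2, #1 → r2=6-1=5
SUB r4, r4, #2 → r4=4-2=2
CMP r4, #0  (cmp 2,0)
BNE L1: taken
SUB r2, r2, #1 → r2=5-1=4
SUB r4, r4, #2 → r4=2-2=0
CMP r4, #0  (cmp 0,0)
BNE L1: not taken
halt.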